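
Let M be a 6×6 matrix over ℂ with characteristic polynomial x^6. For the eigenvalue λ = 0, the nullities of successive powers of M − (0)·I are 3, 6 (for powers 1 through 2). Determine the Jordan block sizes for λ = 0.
Block sizes for λ = 0: [2, 2, 2]

From the dimensions of kernels of powers, the number of Jordan blocks of size at least j is d_j − d_{j−1} where d_j = dim ker(N^j) (with d_0 = 0). Computing the differences gives [3, 3].
The number of blocks of size exactly k is (#blocks of size ≥ k) − (#blocks of size ≥ k + 1), so the partition is: 3 block(s) of size 2.
In nonincreasing order the block sizes are [2, 2, 2].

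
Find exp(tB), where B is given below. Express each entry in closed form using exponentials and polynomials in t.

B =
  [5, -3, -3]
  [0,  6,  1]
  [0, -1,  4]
e^{tB} =
  [exp(5*t), -3*t*exp(5*t), -3*t*exp(5*t)]
  [0, t*exp(5*t) + exp(5*t), t*exp(5*t)]
  [0, -t*exp(5*t), -t*exp(5*t) + exp(5*t)]

Strategy: write B = P · J · P⁻¹ where J is a Jordan canonical form, so e^{tB} = P · e^{tJ} · P⁻¹, and e^{tJ} can be computed block-by-block.

B has Jordan form
J =
  [5, 1, 0]
  [0, 5, 0]
  [0, 0, 5]
(up to reordering of blocks).

Per-block formulas:
  For a 2×2 Jordan block J_2(5): exp(t · J_2(5)) = e^(5t)·(I + t·N), where N is the 2×2 nilpotent shift.
  For a 1×1 block at λ = 5: exp(t · [5]) = [e^(5t)].

After assembling e^{tJ} and conjugating by P, we get:

e^{tB} =
  [exp(5*t), -3*t*exp(5*t), -3*t*exp(5*t)]
  [0, t*exp(5*t) + exp(5*t), t*exp(5*t)]
  [0, -t*exp(5*t), -t*exp(5*t) + exp(5*t)]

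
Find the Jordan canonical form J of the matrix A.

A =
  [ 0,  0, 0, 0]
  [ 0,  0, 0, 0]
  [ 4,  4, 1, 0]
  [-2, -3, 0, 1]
J_1(0) ⊕ J_1(0) ⊕ J_1(1) ⊕ J_1(1)

The characteristic polynomial is
  det(x·I − A) = x^4 - 2*x^3 + x^2 = x^2*(x - 1)^2

Eigenvalues and multiplicities (the geometric multiplicity of λ is n − rank(A − λI), which equals the number of Jordan blocks for λ):
  λ = 0: algebraic multiplicity = 2, geometric multiplicity = 2
  λ = 1: algebraic multiplicity = 2, geometric multiplicity = 2

Determining the block sizes for each eigenvalue:
  λ = 0: gm = am = 2, so every block has size 1 → block sizes [1, 1]
  λ = 1: gm = am = 2, so every block has size 1 → block sizes [1, 1]

Assembling the blocks gives a Jordan form
J =
  [0, 0, 0, 0]
  [0, 0, 0, 0]
  [0, 0, 1, 0]
  [0, 0, 0, 1]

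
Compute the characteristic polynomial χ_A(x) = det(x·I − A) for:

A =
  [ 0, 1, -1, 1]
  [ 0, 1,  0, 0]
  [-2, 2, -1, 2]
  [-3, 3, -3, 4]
x^4 - 4*x^3 + 6*x^2 - 4*x + 1

Expanding det(x·I − A) (e.g. by cofactor expansion or by noting that A is similar to its Jordan form J, which has the same characteristic polynomial as A) gives
  χ_A(x) = x^4 - 4*x^3 + 6*x^2 - 4*x + 1
which factors as (x - 1)^4. The eigenvalues (with algebraic multiplicities) are λ = 1 with multiplicity 4.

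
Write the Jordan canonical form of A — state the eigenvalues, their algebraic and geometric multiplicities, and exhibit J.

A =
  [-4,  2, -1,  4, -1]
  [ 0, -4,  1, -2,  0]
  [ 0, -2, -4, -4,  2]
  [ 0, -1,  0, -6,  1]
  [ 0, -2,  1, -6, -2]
J_3(-4) ⊕ J_2(-4)

The characteristic polynomial is
  det(x·I − A) = x^5 + 20*x^4 + 160*x^3 + 640*x^2 + 1280*x + 1024 = (x + 4)^5

Eigenvalues and multiplicities (the geometric multiplicity of λ is n − rank(A − λI), which equals the number of Jordan blocks for λ):
  λ = -4: algebraic multiplicity = 5, geometric multiplicity = 2

Determining the block sizes for each eigenvalue:
  λ = -4: with am = 5 and gm = 2, the partition is not yet determined (e.g. several partitions of 5 into 2 parts exist). Let N = A − (-4)·I. Computing rank(N^1) = 3, rank(N^2) = 1, rank(N^3) = 0; the number of blocks of size ≥ j is rank(N^{j−1}) − rank(N^j), giving [2, 2, 1]. So we have 1 block(s) of size 3, 1 block(s) of size 2 → block sizes [3, 2]

Assembling the blocks gives a Jordan form
J =
  [-4,  1,  0,  0,  0]
  [ 0, -4,  1,  0,  0]
  [ 0,  0, -4,  0,  0]
  [ 0,  0,  0, -4,  1]
  [ 0,  0,  0,  0, -4]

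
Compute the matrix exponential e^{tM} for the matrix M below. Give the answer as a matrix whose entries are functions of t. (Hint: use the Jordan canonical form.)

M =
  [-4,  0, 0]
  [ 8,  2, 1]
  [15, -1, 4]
e^{tM} =
  [exp(-4*t), 0, 0]
  [t*exp(3*t) + exp(3*t) - exp(-4*t), -t*exp(3*t) + exp(3*t), t*exp(3*t)]
  [t*exp(3*t) + 2*exp(3*t) - 2*exp(-4*t), -t*exp(3*t), t*exp(3*t) + exp(3*t)]

Strategy: write M = P · J · P⁻¹ where J is a Jordan canonical form, so e^{tM} = P · e^{tJ} · P⁻¹, and e^{tJ} can be computed block-by-block.

M has Jordan form
J =
  [-4, 0, 0]
  [ 0, 3, 1]
  [ 0, 0, 3]
(up to reordering of blocks).

Per-block formulas:
  For a 2×2 Jordan block J_2(3): exp(t · J_2(3)) = e^(3t)·(I + t·N), where N is the 2×2 nilpotent shift.
  For a 1×1 block at λ = -4: exp(t · [-4]) = [e^(-4t)].

After assembling e^{tJ} and conjugating by P, we get:

e^{tM} =
  [exp(-4*t), 0, 0]
  [t*exp(3*t) + exp(3*t) - exp(-4*t), -t*exp(3*t) + exp(3*t), t*exp(3*t)]
  [t*exp(3*t) + 2*exp(3*t) - 2*exp(-4*t), -t*exp(3*t), t*exp(3*t) + exp(3*t)]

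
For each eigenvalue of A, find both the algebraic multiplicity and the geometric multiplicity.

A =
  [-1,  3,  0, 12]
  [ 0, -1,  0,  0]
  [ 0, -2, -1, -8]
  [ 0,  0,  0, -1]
λ = -1: alg = 4, geom = 3

Step 1 — factor the characteristic polynomial to read off the algebraic multiplicities:
  χ_A(x) = (x + 1)^4

Step 2 — compute geometric multiplicities via the rank-nullity identity g(λ) = n − rank(A − λI):
  rank(A − (-1)·I) = 1, so dim ker(A − (-1)·I) = n − 1 = 3

Summary:
  λ = -1: algebraic multiplicity = 4, geometric multiplicity = 3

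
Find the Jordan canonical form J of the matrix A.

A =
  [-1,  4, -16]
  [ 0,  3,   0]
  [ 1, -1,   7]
J_2(3) ⊕ J_1(3)

The characteristic polynomial is
  det(x·I − A) = x^3 - 9*x^2 + 27*x - 27 = (x - 3)^3

Eigenvalues and multiplicities (the geometric multiplicity of λ is n − rank(A − λI), which equals the number of Jordan blocks for λ):
  λ = 3: algebraic multiplicity = 3, geometric multiplicity = 2

Determining the block sizes for each eigenvalue:
  λ = 3: 2 blocks summing to 3 forces exactly one block of size 2 and the rest size 1 → block sizes [2, 1]

Assembling the blocks gives a Jordan form
J =
  [3, 1, 0]
  [0, 3, 0]
  [0, 0, 3]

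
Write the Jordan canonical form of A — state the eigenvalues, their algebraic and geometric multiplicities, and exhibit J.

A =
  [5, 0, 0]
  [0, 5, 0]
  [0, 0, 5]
J_1(5) ⊕ J_1(5) ⊕ J_1(5)

The characteristic polynomial is
  det(x·I − A) = x^3 - 15*x^2 + 75*x - 125 = (x - 5)^3

Eigenvalues and multiplicities (the geometric multiplicity of λ is n − rank(A − λI), which equals the number of Jordan blocks for λ):
  λ = 5: algebraic multiplicity = 3, geometric multiplicity = 3

Determining the block sizes for each eigenvalue:
  λ = 5: gm = am = 3, so every block has size 1 → block sizes [1, 1, 1]

Assembling the blocks gives a Jordan form
J =
  [5, 0, 0]
  [0, 5, 0]
  [0, 0, 5]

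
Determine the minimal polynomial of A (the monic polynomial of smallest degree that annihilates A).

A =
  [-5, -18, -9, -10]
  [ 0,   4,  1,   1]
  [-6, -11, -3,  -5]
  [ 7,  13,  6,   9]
x^4 - 5*x^3 - 9*x^2 + 81*x - 108

The characteristic polynomial is χ_A(x) = (x - 3)^3*(x + 4), so the eigenvalues are known. The minimal polynomial is
  m_A(x) = Π_λ (x − λ)^{k_λ}
where k_λ is the size of the *largest* Jordan block for λ (equivalently, the smallest k with (A − λI)^k v = 0 for every generalised eigenvector v of λ).

  λ = -4: largest Jordan block has size 1, contributing (x + 4)
  λ = 3: largest Jordan block has size 3, contributing (x − 3)^3

So m_A(x) = (x - 3)^3*(x + 4) = x^4 - 5*x^3 - 9*x^2 + 81*x - 108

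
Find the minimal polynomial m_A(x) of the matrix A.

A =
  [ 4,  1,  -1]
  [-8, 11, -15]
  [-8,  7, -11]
x^3 - 4*x^2 - 16*x + 64

The characteristic polynomial is χ_A(x) = (x - 4)^2*(x + 4), so the eigenvalues are known. The minimal polynomial is
  m_A(x) = Π_λ (x − λ)^{k_λ}
where k_λ is the size of the *largest* Jordan block for λ (equivalently, the smallest k with (A − λI)^k v = 0 for every generalised eigenvector v of λ).

  λ = -4: largest Jordan block has size 1, contributing (x + 4)
  λ = 4: largest Jordan block has size 2, contributing (x − 4)^2

So m_A(x) = (x - 4)^2*(x + 4) = x^3 - 4*x^2 - 16*x + 64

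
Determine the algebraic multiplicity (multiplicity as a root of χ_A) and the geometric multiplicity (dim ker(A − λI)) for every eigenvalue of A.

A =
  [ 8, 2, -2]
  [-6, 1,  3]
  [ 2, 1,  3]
λ = 4: alg = 3, geom = 2

Step 1 — factor the characteristic polynomial to read off the algebraic multiplicities:
  χ_A(x) = (x - 4)^3

Step 2 — compute geometric multiplicities via the rank-nullity identity g(λ) = n − rank(A − λI):
  rank(A − (4)·I) = 1, so dim ker(A − (4)·I) = n − 1 = 2

Summary:
  λ = 4: algebraic multiplicity = 3, geometric multiplicity = 2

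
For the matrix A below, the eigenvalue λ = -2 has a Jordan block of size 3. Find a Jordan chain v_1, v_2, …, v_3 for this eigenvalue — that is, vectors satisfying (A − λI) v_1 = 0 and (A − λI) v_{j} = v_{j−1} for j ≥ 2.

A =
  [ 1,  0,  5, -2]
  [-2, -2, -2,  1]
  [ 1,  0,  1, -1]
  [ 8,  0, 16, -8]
A Jordan chain for λ = -2 of length 3:
v_1 = (-2, 0, -2, -8)ᵀ
v_2 = (3, -2, 1, 8)ᵀ
v_3 = (1, 0, 0, 0)ᵀ

Let N = A − (-2)·I. We want v_3 with N^3 v_3 = 0 but N^2 v_3 ≠ 0; then v_{j-1} := N · v_j for j = 3, …, 2.

Pick v_3 = (1, 0, 0, 0)ᵀ.
Then v_2 = N · v_3 = (3, -2, 1, 8)ᵀ.
Then v_1 = N · v_2 = (-2, 0, -2, -8)ᵀ.

Sanity check: (A − (-2)·I) v_1 = (0, 0, 0, 0)ᵀ = 0. ✓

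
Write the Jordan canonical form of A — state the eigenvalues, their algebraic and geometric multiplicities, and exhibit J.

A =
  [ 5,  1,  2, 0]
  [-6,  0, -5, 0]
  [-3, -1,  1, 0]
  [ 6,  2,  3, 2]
J_3(2) ⊕ J_1(2)

The characteristic polynomial is
  det(x·I − A) = x^4 - 8*x^3 + 24*x^2 - 32*x + 16 = (x - 2)^4

Eigenvalues and multiplicities (the geometric multiplicity of λ is n − rank(A − λI), which equals the number of Jordan blocks for λ):
  λ = 2: algebraic multiplicity = 4, geometric multiplicity = 2

Determining the block sizes for each eigenvalue:
  λ = 2: with am = 4 and gm = 2, the partition is not yet determined (e.g. several partitions of 4 into 2 parts exist). Let N = A − (2)·I. Computing rank(N^1) = 2, rank(N^2) = 1, rank(N^3) = 0; the number of blocks of size ≥ j is rank(N^{j−1}) − rank(N^j), giving [2, 1, 1]. So we have 1 block(s) of size 3, 1 block(s) of size 1 → block sizes [3, 1]

Assembling the blocks gives a Jordan form
J =
  [2, 1, 0, 0]
  [0, 2, 1, 0]
  [0, 0, 2, 0]
  [0, 0, 0, 2]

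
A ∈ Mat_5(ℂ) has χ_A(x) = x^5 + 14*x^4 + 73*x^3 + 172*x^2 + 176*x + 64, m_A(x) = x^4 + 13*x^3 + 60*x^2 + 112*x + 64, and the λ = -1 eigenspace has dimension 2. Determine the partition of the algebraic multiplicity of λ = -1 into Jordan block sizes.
Block sizes for λ = -1: [1, 1]

Step 1 — from the characteristic polynomial, algebraic multiplicity of λ = -1 is 2. From dim ker(A − (-1)·I) = 2, there are exactly 2 Jordan blocks for λ = -1.
Step 2 — from the minimal polynomial, the factor (x + 1) tells us the largest block for λ = -1 has size 1.
Step 3 — with total size 2, 2 blocks, and largest block 1, the block sizes (in nonincreasing order) are [1, 1].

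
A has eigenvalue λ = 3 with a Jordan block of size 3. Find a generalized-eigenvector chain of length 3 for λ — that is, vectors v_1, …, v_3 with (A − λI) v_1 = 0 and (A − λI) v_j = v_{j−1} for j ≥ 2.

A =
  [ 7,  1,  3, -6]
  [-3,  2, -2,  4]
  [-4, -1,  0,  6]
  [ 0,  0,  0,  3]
A Jordan chain for λ = 3 of length 3:
v_1 = (1, -1, -1, 0)ᵀ
v_2 = (4, -3, -4, 0)ᵀ
v_3 = (1, 0, 0, 0)ᵀ

Let N = A − (3)·I. We want v_3 with N^3 v_3 = 0 but N^2 v_3 ≠ 0; then v_{j-1} := N · v_j for j = 3, …, 2.

Pick v_3 = (1, 0, 0, 0)ᵀ.
Then v_2 = N · v_3 = (4, -3, -4, 0)ᵀ.
Then v_1 = N · v_2 = (1, -1, -1, 0)ᵀ.

Sanity check: (A − (3)·I) v_1 = (0, 0, 0, 0)ᵀ = 0. ✓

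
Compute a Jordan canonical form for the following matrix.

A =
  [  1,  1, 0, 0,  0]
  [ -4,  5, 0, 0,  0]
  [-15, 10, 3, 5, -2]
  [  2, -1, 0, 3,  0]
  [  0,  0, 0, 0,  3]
J_2(3) ⊕ J_2(3) ⊕ J_1(3)

The characteristic polynomial is
  det(x·I − A) = x^5 - 15*x^4 + 90*x^3 - 270*x^2 + 405*x - 243 = (x - 3)^5

Eigenvalues and multiplicities (the geometric multiplicity of λ is n − rank(A − λI), which equals the number of Jordan blocks for λ):
  λ = 3: algebraic multiplicity = 5, geometric multiplicity = 3

Determining the block sizes for each eigenvalue:
  λ = 3: with am = 5 and gm = 3, the partition is not yet determined (e.g. several partitions of 5 into 3 parts exist). Let N = A − (3)·I. Computing rank(N^1) = 2, rank(N^2) = 0; the number of blocks of size ≥ j is rank(N^{j−1}) − rank(N^j), giving [3, 2]. So we have 2 block(s) of size 2, 1 block(s) of size 1 → block sizes [2, 2, 1]

Assembling the blocks gives a Jordan form
J =
  [3, 1, 0, 0, 0]
  [0, 3, 0, 0, 0]
  [0, 0, 3, 1, 0]
  [0, 0, 0, 3, 0]
  [0, 0, 0, 0, 3]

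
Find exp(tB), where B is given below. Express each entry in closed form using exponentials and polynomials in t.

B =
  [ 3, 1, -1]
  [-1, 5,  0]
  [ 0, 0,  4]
e^{tB} =
  [-t*exp(4*t) + exp(4*t), t*exp(4*t), t^2*exp(4*t)/2 - t*exp(4*t)]
  [-t*exp(4*t), t*exp(4*t) + exp(4*t), t^2*exp(4*t)/2]
  [0, 0, exp(4*t)]

Strategy: write B = P · J · P⁻¹ where J is a Jordan canonical form, so e^{tB} = P · e^{tJ} · P⁻¹, and e^{tJ} can be computed block-by-block.

B has Jordan form
J =
  [4, 1, 0]
  [0, 4, 1]
  [0, 0, 4]
(up to reordering of blocks).

Per-block formulas:
  For a 3×3 Jordan block J_3(4): exp(t · J_3(4)) = e^(4t)·(I + t·N + (t^2/2)·N^2), where N is the 3×3 nilpotent shift.

After assembling e^{tJ} and conjugating by P, we get:

e^{tB} =
  [-t*exp(4*t) + exp(4*t), t*exp(4*t), t^2*exp(4*t)/2 - t*exp(4*t)]
  [-t*exp(4*t), t*exp(4*t) + exp(4*t), t^2*exp(4*t)/2]
  [0, 0, exp(4*t)]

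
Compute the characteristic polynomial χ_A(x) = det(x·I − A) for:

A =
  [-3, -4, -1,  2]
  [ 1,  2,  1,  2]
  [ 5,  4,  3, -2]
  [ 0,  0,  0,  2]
x^4 - 4*x^3 + 16*x - 16

Expanding det(x·I − A) (e.g. by cofactor expansion or by noting that A is similar to its Jordan form J, which has the same characteristic polynomial as A) gives
  χ_A(x) = x^4 - 4*x^3 + 16*x - 16
which factors as (x - 2)^3*(x + 2). The eigenvalues (with algebraic multiplicities) are λ = -2 with multiplicity 1, λ = 2 with multiplicity 3.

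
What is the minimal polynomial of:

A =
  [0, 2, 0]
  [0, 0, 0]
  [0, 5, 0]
x^2

The characteristic polynomial is χ_A(x) = x^3, so the eigenvalues are known. The minimal polynomial is
  m_A(x) = Π_λ (x − λ)^{k_λ}
where k_λ is the size of the *largest* Jordan block for λ (equivalently, the smallest k with (A − λI)^k v = 0 for every generalised eigenvector v of λ).

  λ = 0: largest Jordan block has size 2, contributing (x − 0)^2

So m_A(x) = x^2 = x^2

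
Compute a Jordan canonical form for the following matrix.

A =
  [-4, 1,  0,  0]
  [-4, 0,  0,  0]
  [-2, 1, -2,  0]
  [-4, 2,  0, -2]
J_2(-2) ⊕ J_1(-2) ⊕ J_1(-2)

The characteristic polynomial is
  det(x·I − A) = x^4 + 8*x^3 + 24*x^2 + 32*x + 16 = (x + 2)^4

Eigenvalues and multiplicities (the geometric multiplicity of λ is n − rank(A − λI), which equals the number of Jordan blocks for λ):
  λ = -2: algebraic multiplicity = 4, geometric multiplicity = 3

Determining the block sizes for each eigenvalue:
  λ = -2: 3 blocks summing to 4 forces exactly one block of size 2 and the rest size 1 → block sizes [2, 1, 1]

Assembling the blocks gives a Jordan form
J =
  [-2,  1,  0,  0]
  [ 0, -2,  0,  0]
  [ 0,  0, -2,  0]
  [ 0,  0,  0, -2]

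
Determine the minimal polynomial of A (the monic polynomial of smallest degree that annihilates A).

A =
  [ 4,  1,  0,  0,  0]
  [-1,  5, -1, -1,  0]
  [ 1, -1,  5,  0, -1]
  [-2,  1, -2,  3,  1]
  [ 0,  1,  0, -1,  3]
x^3 - 12*x^2 + 48*x - 64

The characteristic polynomial is χ_A(x) = (x - 4)^5, so the eigenvalues are known. The minimal polynomial is
  m_A(x) = Π_λ (x − λ)^{k_λ}
where k_λ is the size of the *largest* Jordan block for λ (equivalently, the smallest k with (A − λI)^k v = 0 for every generalised eigenvector v of λ).

  λ = 4: largest Jordan block has size 3, contributing (x − 4)^3

So m_A(x) = (x - 4)^3 = x^3 - 12*x^2 + 48*x - 64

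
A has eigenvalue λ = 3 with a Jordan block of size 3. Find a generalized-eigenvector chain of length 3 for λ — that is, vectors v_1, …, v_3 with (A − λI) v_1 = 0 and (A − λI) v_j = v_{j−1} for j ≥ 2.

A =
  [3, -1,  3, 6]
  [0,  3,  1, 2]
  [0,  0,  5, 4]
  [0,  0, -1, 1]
A Jordan chain for λ = 3 of length 3:
v_1 = (-1, 0, 0, 0)ᵀ
v_2 = (3, 1, 2, -1)ᵀ
v_3 = (0, 0, 1, 0)ᵀ

Let N = A − (3)·I. We want v_3 with N^3 v_3 = 0 but N^2 v_3 ≠ 0; then v_{j-1} := N · v_j for j = 3, …, 2.

Pick v_3 = (0, 0, 1, 0)ᵀ.
Then v_2 = N · v_3 = (3, 1, 2, -1)ᵀ.
Then v_1 = N · v_2 = (-1, 0, 0, 0)ᵀ.

Sanity check: (A − (3)·I) v_1 = (0, 0, 0, 0)ᵀ = 0. ✓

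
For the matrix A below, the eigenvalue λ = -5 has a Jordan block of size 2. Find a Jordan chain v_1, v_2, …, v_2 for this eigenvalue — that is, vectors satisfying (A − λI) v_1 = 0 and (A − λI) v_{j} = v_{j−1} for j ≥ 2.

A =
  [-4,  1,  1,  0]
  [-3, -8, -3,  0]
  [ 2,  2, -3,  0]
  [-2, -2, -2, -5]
A Jordan chain for λ = -5 of length 2:
v_1 = (1, -3, 2, -2)ᵀ
v_2 = (1, 0, 0, 0)ᵀ

Let N = A − (-5)·I. We want v_2 with N^2 v_2 = 0 but N^1 v_2 ≠ 0; then v_{j-1} := N · v_j for j = 2, …, 2.

Pick v_2 = (1, 0, 0, 0)ᵀ.
Then v_1 = N · v_2 = (1, -3, 2, -2)ᵀ.

Sanity check: (A − (-5)·I) v_1 = (0, 0, 0, 0)ᵀ = 0. ✓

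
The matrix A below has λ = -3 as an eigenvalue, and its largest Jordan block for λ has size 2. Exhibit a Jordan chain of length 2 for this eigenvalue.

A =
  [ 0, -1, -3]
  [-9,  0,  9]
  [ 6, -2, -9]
A Jordan chain for λ = -3 of length 2:
v_1 = (3, -9, 6)ᵀ
v_2 = (1, 0, 0)ᵀ

Let N = A − (-3)·I. We want v_2 with N^2 v_2 = 0 but N^1 v_2 ≠ 0; then v_{j-1} := N · v_j for j = 2, …, 2.

Pick v_2 = (1, 0, 0)ᵀ.
Then v_1 = N · v_2 = (3, -9, 6)ᵀ.

Sanity check: (A − (-3)·I) v_1 = (0, 0, 0)ᵀ = 0. ✓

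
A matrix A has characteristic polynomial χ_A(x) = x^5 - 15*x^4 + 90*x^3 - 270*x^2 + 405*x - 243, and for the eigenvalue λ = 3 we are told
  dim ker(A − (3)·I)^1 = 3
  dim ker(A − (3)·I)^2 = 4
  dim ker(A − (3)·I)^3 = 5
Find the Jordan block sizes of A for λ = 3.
Block sizes for λ = 3: [3, 1, 1]

From the dimensions of kernels of powers, the number of Jordan blocks of size at least j is d_j − d_{j−1} where d_j = dim ker(N^j) (with d_0 = 0). Computing the differences gives [3, 1, 1].
The number of blocks of size exactly k is (#blocks of size ≥ k) − (#blocks of size ≥ k + 1), so the partition is: 2 block(s) of size 1, 1 block(s) of size 3.
In nonincreasing order the block sizes are [3, 1, 1].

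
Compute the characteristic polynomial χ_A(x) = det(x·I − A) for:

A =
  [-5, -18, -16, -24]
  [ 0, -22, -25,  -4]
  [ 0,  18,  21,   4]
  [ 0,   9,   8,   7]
x^4 - x^3 - 45*x^2 + 25*x + 500

Expanding det(x·I − A) (e.g. by cofactor expansion or by noting that A is similar to its Jordan form J, which has the same characteristic polynomial as A) gives
  χ_A(x) = x^4 - x^3 - 45*x^2 + 25*x + 500
which factors as (x - 5)^2*(x + 4)*(x + 5). The eigenvalues (with algebraic multiplicities) are λ = -5 with multiplicity 1, λ = -4 with multiplicity 1, λ = 5 with multiplicity 2.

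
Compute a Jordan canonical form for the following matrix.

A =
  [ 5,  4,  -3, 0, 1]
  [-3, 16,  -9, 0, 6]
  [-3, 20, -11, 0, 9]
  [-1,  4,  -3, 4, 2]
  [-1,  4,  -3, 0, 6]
J_3(4) ⊕ J_1(4) ⊕ J_1(4)

The characteristic polynomial is
  det(x·I − A) = x^5 - 20*x^4 + 160*x^3 - 640*x^2 + 1280*x - 1024 = (x - 4)^5

Eigenvalues and multiplicities (the geometric multiplicity of λ is n − rank(A − λI), which equals the number of Jordan blocks for λ):
  λ = 4: algebraic multiplicity = 5, geometric multiplicity = 3

Determining the block sizes for each eigenvalue:
  λ = 4: with am = 5 and gm = 3, the partition is not yet determined (e.g. several partitions of 5 into 3 parts exist). Let N = A − (4)·I. Computing rank(N^1) = 2, rank(N^2) = 1, rank(N^3) = 0; the number of blocks of size ≥ j is rank(N^{j−1}) − rank(N^j), giving [3, 1, 1]. So we have 1 block(s) of size 3, 2 block(s) of size 1 → block sizes [3, 1, 1]

Assembling the blocks gives a Jordan form
J =
  [4, 1, 0, 0, 0]
  [0, 4, 1, 0, 0]
  [0, 0, 4, 0, 0]
  [0, 0, 0, 4, 0]
  [0, 0, 0, 0, 4]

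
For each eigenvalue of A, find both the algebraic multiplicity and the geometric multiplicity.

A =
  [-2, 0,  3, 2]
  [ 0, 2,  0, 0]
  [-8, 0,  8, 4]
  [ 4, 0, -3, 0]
λ = 2: alg = 4, geom = 3

Step 1 — factor the characteristic polynomial to read off the algebraic multiplicities:
  χ_A(x) = (x - 2)^4

Step 2 — compute geometric multiplicities via the rank-nullity identity g(λ) = n − rank(A − λI):
  rank(A − (2)·I) = 1, so dim ker(A − (2)·I) = n − 1 = 3

Summary:
  λ = 2: algebraic multiplicity = 4, geometric multiplicity = 3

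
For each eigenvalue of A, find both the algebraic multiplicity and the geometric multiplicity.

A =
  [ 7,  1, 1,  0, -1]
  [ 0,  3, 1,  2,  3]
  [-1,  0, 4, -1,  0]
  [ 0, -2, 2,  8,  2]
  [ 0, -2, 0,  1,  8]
λ = 6: alg = 5, geom = 2

Step 1 — factor the characteristic polynomial to read off the algebraic multiplicities:
  χ_A(x) = (x - 6)^5

Step 2 — compute geometric multiplicities via the rank-nullity identity g(λ) = n − rank(A − λI):
  rank(A − (6)·I) = 3, so dim ker(A − (6)·I) = n − 3 = 2

Summary:
  λ = 6: algebraic multiplicity = 5, geometric multiplicity = 2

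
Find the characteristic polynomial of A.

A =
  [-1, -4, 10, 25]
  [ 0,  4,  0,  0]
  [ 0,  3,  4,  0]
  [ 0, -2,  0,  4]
x^4 - 11*x^3 + 36*x^2 - 16*x - 64

Expanding det(x·I − A) (e.g. by cofactor expansion or by noting that A is similar to its Jordan form J, which has the same characteristic polynomial as A) gives
  χ_A(x) = x^4 - 11*x^3 + 36*x^2 - 16*x - 64
which factors as (x - 4)^3*(x + 1). The eigenvalues (with algebraic multiplicities) are λ = -1 with multiplicity 1, λ = 4 with multiplicity 3.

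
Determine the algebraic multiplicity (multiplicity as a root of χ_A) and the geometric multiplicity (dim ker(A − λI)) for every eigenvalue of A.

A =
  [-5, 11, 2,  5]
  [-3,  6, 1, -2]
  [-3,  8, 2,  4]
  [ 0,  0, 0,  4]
λ = 1: alg = 3, geom = 1; λ = 4: alg = 1, geom = 1

Step 1 — factor the characteristic polynomial to read off the algebraic multiplicities:
  χ_A(x) = (x - 4)*(x - 1)^3

Step 2 — compute geometric multiplicities via the rank-nullity identity g(λ) = n − rank(A − λI):
  rank(A − (1)·I) = 3, so dim ker(A − (1)·I) = n − 3 = 1
  rank(A − (4)·I) = 3, so dim ker(A − (4)·I) = n − 3 = 1

Summary:
  λ = 1: algebraic multiplicity = 3, geometric multiplicity = 1
  λ = 4: algebraic multiplicity = 1, geometric multiplicity = 1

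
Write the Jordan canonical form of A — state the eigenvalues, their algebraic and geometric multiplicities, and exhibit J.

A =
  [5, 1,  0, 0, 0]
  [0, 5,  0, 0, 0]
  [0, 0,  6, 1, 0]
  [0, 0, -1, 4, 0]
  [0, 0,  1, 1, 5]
J_2(5) ⊕ J_2(5) ⊕ J_1(5)

The characteristic polynomial is
  det(x·I − A) = x^5 - 25*x^4 + 250*x^3 - 1250*x^2 + 3125*x - 3125 = (x - 5)^5

Eigenvalues and multiplicities (the geometric multiplicity of λ is n − rank(A − λI), which equals the number of Jordan blocks for λ):
  λ = 5: algebraic multiplicity = 5, geometric multiplicity = 3

Determining the block sizes for each eigenvalue:
  λ = 5: with am = 5 and gm = 3, the partition is not yet determined (e.g. several partitions of 5 into 3 parts exist). Let N = A − (5)·I. Computing rank(N^1) = 2, rank(N^2) = 0; the number of blocks of size ≥ j is rank(N^{j−1}) − rank(N^j), giving [3, 2]. So we have 2 block(s) of size 2, 1 block(s) of size 1 → block sizes [2, 2, 1]

Assembling the blocks gives a Jordan form
J =
  [5, 1, 0, 0, 0]
  [0, 5, 0, 0, 0]
  [0, 0, 5, 1, 0]
  [0, 0, 0, 5, 0]
  [0, 0, 0, 0, 5]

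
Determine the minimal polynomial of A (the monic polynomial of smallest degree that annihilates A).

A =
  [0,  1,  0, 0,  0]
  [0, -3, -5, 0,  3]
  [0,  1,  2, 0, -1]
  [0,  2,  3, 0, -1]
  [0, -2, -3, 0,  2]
x^4 - x^3

The characteristic polynomial is χ_A(x) = x^4*(x - 1), so the eigenvalues are known. The minimal polynomial is
  m_A(x) = Π_λ (x − λ)^{k_λ}
where k_λ is the size of the *largest* Jordan block for λ (equivalently, the smallest k with (A − λI)^k v = 0 for every generalised eigenvector v of λ).

  λ = 0: largest Jordan block has size 3, contributing (x − 0)^3
  λ = 1: largest Jordan block has size 1, contributing (x − 1)

So m_A(x) = x^3*(x - 1) = x^4 - x^3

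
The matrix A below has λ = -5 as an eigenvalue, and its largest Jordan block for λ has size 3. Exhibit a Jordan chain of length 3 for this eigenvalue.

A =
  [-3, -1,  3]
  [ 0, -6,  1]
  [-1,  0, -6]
A Jordan chain for λ = -5 of length 3:
v_1 = (1, -1, -1)ᵀ
v_2 = (2, 0, -1)ᵀ
v_3 = (1, 0, 0)ᵀ

Let N = A − (-5)·I. We want v_3 with N^3 v_3 = 0 but N^2 v_3 ≠ 0; then v_{j-1} := N · v_j for j = 3, …, 2.

Pick v_3 = (1, 0, 0)ᵀ.
Then v_2 = N · v_3 = (2, 0, -1)ᵀ.
Then v_1 = N · v_2 = (1, -1, -1)ᵀ.

Sanity check: (A − (-5)·I) v_1 = (0, 0, 0)ᵀ = 0. ✓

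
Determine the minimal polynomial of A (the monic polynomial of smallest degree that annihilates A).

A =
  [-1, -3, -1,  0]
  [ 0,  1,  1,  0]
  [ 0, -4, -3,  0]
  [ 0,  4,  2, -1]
x^3 + 3*x^2 + 3*x + 1

The characteristic polynomial is χ_A(x) = (x + 1)^4, so the eigenvalues are known. The minimal polynomial is
  m_A(x) = Π_λ (x − λ)^{k_λ}
where k_λ is the size of the *largest* Jordan block for λ (equivalently, the smallest k with (A − λI)^k v = 0 for every generalised eigenvector v of λ).

  λ = -1: largest Jordan block has size 3, contributing (x + 1)^3

So m_A(x) = (x + 1)^3 = x^3 + 3*x^2 + 3*x + 1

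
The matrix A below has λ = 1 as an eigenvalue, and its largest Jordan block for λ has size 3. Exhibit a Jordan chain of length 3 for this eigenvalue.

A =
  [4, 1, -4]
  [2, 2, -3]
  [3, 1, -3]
A Jordan chain for λ = 1 of length 3:
v_1 = (-1, -1, -1)ᵀ
v_2 = (3, 2, 3)ᵀ
v_3 = (1, 0, 0)ᵀ

Let N = A − (1)·I. We want v_3 with N^3 v_3 = 0 but N^2 v_3 ≠ 0; then v_{j-1} := N · v_j for j = 3, …, 2.

Pick v_3 = (1, 0, 0)ᵀ.
Then v_2 = N · v_3 = (3, 2, 3)ᵀ.
Then v_1 = N · v_2 = (-1, -1, -1)ᵀ.

Sanity check: (A − (1)·I) v_1 = (0, 0, 0)ᵀ = 0. ✓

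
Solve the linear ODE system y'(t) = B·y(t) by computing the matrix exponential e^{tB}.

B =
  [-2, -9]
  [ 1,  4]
e^{tB} =
  [-3*t*exp(t) + exp(t), -9*t*exp(t)]
  [t*exp(t), 3*t*exp(t) + exp(t)]

Strategy: write B = P · J · P⁻¹ where J is a Jordan canonical form, so e^{tB} = P · e^{tJ} · P⁻¹, and e^{tJ} can be computed block-by-block.

B has Jordan form
J =
  [1, 1]
  [0, 1]
(up to reordering of blocks).

Per-block formulas:
  For a 2×2 Jordan block J_2(1): exp(t · J_2(1)) = e^(1t)·(I + t·N), where N is the 2×2 nilpotent shift.

After assembling e^{tJ} and conjugating by P, we get:

e^{tB} =
  [-3*t*exp(t) + exp(t), -9*t*exp(t)]
  [t*exp(t), 3*t*exp(t) + exp(t)]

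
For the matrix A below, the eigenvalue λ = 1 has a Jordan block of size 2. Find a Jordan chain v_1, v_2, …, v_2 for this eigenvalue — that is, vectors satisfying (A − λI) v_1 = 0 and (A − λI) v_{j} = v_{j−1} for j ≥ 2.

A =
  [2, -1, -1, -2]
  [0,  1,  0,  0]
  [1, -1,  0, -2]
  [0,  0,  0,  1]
A Jordan chain for λ = 1 of length 2:
v_1 = (1, 0, 1, 0)ᵀ
v_2 = (1, 0, 0, 0)ᵀ

Let N = A − (1)·I. We want v_2 with N^2 v_2 = 0 but N^1 v_2 ≠ 0; then v_{j-1} := N · v_j for j = 2, …, 2.

Pick v_2 = (1, 0, 0, 0)ᵀ.
Then v_1 = N · v_2 = (1, 0, 1, 0)ᵀ.

Sanity check: (A − (1)·I) v_1 = (0, 0, 0, 0)ᵀ = 0. ✓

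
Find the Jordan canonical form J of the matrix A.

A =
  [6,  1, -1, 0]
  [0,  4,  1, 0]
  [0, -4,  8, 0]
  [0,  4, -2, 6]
J_3(6) ⊕ J_1(6)

The characteristic polynomial is
  det(x·I − A) = x^4 - 24*x^3 + 216*x^2 - 864*x + 1296 = (x - 6)^4

Eigenvalues and multiplicities (the geometric multiplicity of λ is n − rank(A − λI), which equals the number of Jordan blocks for λ):
  λ = 6: algebraic multiplicity = 4, geometric multiplicity = 2

Determining the block sizes for each eigenvalue:
  λ = 6: with am = 4 and gm = 2, the partition is not yet determined (e.g. several partitions of 4 into 2 parts exist). Let N = A − (6)·I. Computing rank(N^1) = 2, rank(N^2) = 1, rank(N^3) = 0; the number of blocks of size ≥ j is rank(N^{j−1}) − rank(N^j), giving [2, 1, 1]. So we have 1 block(s) of size 3, 1 block(s) of size 1 → block sizes [3, 1]

Assembling the blocks gives a Jordan form
J =
  [6, 1, 0, 0]
  [0, 6, 1, 0]
  [0, 0, 6, 0]
  [0, 0, 0, 6]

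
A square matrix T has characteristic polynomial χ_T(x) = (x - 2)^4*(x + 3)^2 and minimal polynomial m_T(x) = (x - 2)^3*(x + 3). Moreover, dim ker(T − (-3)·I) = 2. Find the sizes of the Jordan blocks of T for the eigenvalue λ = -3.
Block sizes for λ = -3: [1, 1]

Step 1 — from the characteristic polynomial, algebraic multiplicity of λ = -3 is 2. From dim ker(T − (-3)·I) = 2, there are exactly 2 Jordan blocks for λ = -3.
Step 2 — from the minimal polynomial, the factor (x + 3) tells us the largest block for λ = -3 has size 1.
Step 3 — with total size 2, 2 blocks, and largest block 1, the block sizes (in nonincreasing order) are [1, 1].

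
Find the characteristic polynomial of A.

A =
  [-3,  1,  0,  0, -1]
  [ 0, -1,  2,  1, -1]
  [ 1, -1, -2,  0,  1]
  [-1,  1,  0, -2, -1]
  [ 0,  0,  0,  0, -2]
x^5 + 10*x^4 + 40*x^3 + 80*x^2 + 80*x + 32

Expanding det(x·I − A) (e.g. by cofactor expansion or by noting that A is similar to its Jordan form J, which has the same characteristic polynomial as A) gives
  χ_A(x) = x^5 + 10*x^4 + 40*x^3 + 80*x^2 + 80*x + 32
which factors as (x + 2)^5. The eigenvalues (with algebraic multiplicities) are λ = -2 with multiplicity 5.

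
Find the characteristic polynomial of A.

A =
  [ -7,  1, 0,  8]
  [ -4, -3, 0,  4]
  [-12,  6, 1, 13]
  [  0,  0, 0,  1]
x^4 + 8*x^3 + 6*x^2 - 40*x + 25

Expanding det(x·I − A) (e.g. by cofactor expansion or by noting that A is similar to its Jordan form J, which has the same characteristic polynomial as A) gives
  χ_A(x) = x^4 + 8*x^3 + 6*x^2 - 40*x + 25
which factors as (x - 1)^2*(x + 5)^2. The eigenvalues (with algebraic multiplicities) are λ = -5 with multiplicity 2, λ = 1 with multiplicity 2.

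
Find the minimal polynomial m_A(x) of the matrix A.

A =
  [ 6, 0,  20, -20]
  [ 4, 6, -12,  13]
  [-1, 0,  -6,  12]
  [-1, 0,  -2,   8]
x^4 - 14*x^3 + 36*x^2 + 216*x - 864

The characteristic polynomial is χ_A(x) = (x - 6)^3*(x + 4), so the eigenvalues are known. The minimal polynomial is
  m_A(x) = Π_λ (x − λ)^{k_λ}
where k_λ is the size of the *largest* Jordan block for λ (equivalently, the smallest k with (A − λI)^k v = 0 for every generalised eigenvector v of λ).

  λ = -4: largest Jordan block has size 1, contributing (x + 4)
  λ = 6: largest Jordan block has size 3, contributing (x − 6)^3

So m_A(x) = (x - 6)^3*(x + 4) = x^4 - 14*x^3 + 36*x^2 + 216*x - 864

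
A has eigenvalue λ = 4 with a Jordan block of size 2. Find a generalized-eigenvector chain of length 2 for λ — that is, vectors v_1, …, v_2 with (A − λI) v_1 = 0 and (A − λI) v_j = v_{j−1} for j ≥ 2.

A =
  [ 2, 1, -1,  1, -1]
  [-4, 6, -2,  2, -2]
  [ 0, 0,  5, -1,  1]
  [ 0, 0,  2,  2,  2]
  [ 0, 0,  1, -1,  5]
A Jordan chain for λ = 4 of length 2:
v_1 = (-2, -4, 0, 0, 0)ᵀ
v_2 = (1, 0, 0, 0, 0)ᵀ

Let N = A − (4)·I. We want v_2 with N^2 v_2 = 0 but N^1 v_2 ≠ 0; then v_{j-1} := N · v_j for j = 2, …, 2.

Pick v_2 = (1, 0, 0, 0, 0)ᵀ.
Then v_1 = N · v_2 = (-2, -4, 0, 0, 0)ᵀ.

Sanity check: (A − (4)·I) v_1 = (0, 0, 0, 0, 0)ᵀ = 0. ✓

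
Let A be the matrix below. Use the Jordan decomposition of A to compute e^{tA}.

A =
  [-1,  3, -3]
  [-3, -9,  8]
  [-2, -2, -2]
e^{tA} =
  [3*t^2*exp(-4*t) + 3*t*exp(-4*t) + exp(-4*t), 3*t*exp(-4*t), 9*t^2*exp(-4*t)/2 - 3*t*exp(-4*t)]
  [-5*t^2*exp(-4*t) - 3*t*exp(-4*t), -5*t*exp(-4*t) + exp(-4*t), -15*t^2*exp(-4*t)/2 + 8*t*exp(-4*t)]
  [-2*t^2*exp(-4*t) - 2*t*exp(-4*t), -2*t*exp(-4*t), -3*t^2*exp(-4*t) + 2*t*exp(-4*t) + exp(-4*t)]

Strategy: write A = P · J · P⁻¹ where J is a Jordan canonical form, so e^{tA} = P · e^{tJ} · P⁻¹, and e^{tJ} can be computed block-by-block.

A has Jordan form
J =
  [-4,  1,  0]
  [ 0, -4,  1]
  [ 0,  0, -4]
(up to reordering of blocks).

Per-block formulas:
  For a 3×3 Jordan block J_3(-4): exp(t · J_3(-4)) = e^(-4t)·(I + t·N + (t^2/2)·N^2), where N is the 3×3 nilpotent shift.

After assembling e^{tJ} and conjugating by P, we get:

e^{tA} =
  [3*t^2*exp(-4*t) + 3*t*exp(-4*t) + exp(-4*t), 3*t*exp(-4*t), 9*t^2*exp(-4*t)/2 - 3*t*exp(-4*t)]
  [-5*t^2*exp(-4*t) - 3*t*exp(-4*t), -5*t*exp(-4*t) + exp(-4*t), -15*t^2*exp(-4*t)/2 + 8*t*exp(-4*t)]
  [-2*t^2*exp(-4*t) - 2*t*exp(-4*t), -2*t*exp(-4*t), -3*t^2*exp(-4*t) + 2*t*exp(-4*t) + exp(-4*t)]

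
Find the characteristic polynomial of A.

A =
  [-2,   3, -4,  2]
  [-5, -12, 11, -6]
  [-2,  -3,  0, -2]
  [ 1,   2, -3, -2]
x^4 + 16*x^3 + 96*x^2 + 256*x + 256

Expanding det(x·I − A) (e.g. by cofactor expansion or by noting that A is similar to its Jordan form J, which has the same characteristic polynomial as A) gives
  χ_A(x) = x^4 + 16*x^3 + 96*x^2 + 256*x + 256
which factors as (x + 4)^4. The eigenvalues (with algebraic multiplicities) are λ = -4 with multiplicity 4.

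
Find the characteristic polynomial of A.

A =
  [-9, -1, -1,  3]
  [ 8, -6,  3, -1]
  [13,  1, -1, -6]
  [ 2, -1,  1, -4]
x^4 + 20*x^3 + 150*x^2 + 500*x + 625

Expanding det(x·I − A) (e.g. by cofactor expansion or by noting that A is similar to its Jordan form J, which has the same characteristic polynomial as A) gives
  χ_A(x) = x^4 + 20*x^3 + 150*x^2 + 500*x + 625
which factors as (x + 5)^4. The eigenvalues (with algebraic multiplicities) are λ = -5 with multiplicity 4.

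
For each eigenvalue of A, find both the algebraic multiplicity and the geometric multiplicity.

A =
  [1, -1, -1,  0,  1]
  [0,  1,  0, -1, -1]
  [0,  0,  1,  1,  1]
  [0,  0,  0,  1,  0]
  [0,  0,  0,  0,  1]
λ = 1: alg = 5, geom = 3

Step 1 — factor the characteristic polynomial to read off the algebraic multiplicities:
  χ_A(x) = (x - 1)^5

Step 2 — compute geometric multiplicities via the rank-nullity identity g(λ) = n − rank(A − λI):
  rank(A − (1)·I) = 2, so dim ker(A − (1)·I) = n − 2 = 3

Summary:
  λ = 1: algebraic multiplicity = 5, geometric multiplicity = 3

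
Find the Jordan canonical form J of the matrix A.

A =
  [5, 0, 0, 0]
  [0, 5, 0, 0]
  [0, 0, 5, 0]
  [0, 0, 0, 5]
J_1(5) ⊕ J_1(5) ⊕ J_1(5) ⊕ J_1(5)

The characteristic polynomial is
  det(x·I − A) = x^4 - 20*x^3 + 150*x^2 - 500*x + 625 = (x - 5)^4

Eigenvalues and multiplicities (the geometric multiplicity of λ is n − rank(A − λI), which equals the number of Jordan blocks for λ):
  λ = 5: algebraic multiplicity = 4, geometric multiplicity = 4

Determining the block sizes for each eigenvalue:
  λ = 5: gm = am = 4, so every block has size 1 → block sizes [1, 1, 1, 1]

Assembling the blocks gives a Jordan form
J =
  [5, 0, 0, 0]
  [0, 5, 0, 0]
  [0, 0, 5, 0]
  [0, 0, 0, 5]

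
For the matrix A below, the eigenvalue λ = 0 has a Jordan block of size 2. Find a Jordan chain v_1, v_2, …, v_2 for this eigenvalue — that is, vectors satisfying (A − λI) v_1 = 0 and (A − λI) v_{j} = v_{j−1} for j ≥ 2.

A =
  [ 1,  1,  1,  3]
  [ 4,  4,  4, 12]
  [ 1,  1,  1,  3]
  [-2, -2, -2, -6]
A Jordan chain for λ = 0 of length 2:
v_1 = (1, 4, 1, -2)ᵀ
v_2 = (1, 0, 0, 0)ᵀ

Let N = A − (0)·I. We want v_2 with N^2 v_2 = 0 but N^1 v_2 ≠ 0; then v_{j-1} := N · v_j for j = 2, …, 2.

Pick v_2 = (1, 0, 0, 0)ᵀ.
Then v_1 = N · v_2 = (1, 4, 1, -2)ᵀ.

Sanity check: (A − (0)·I) v_1 = (0, 0, 0, 0)ᵀ = 0. ✓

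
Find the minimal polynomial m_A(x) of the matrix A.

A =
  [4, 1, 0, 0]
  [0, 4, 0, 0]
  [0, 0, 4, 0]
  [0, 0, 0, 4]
x^2 - 8*x + 16

The characteristic polynomial is χ_A(x) = (x - 4)^4, so the eigenvalues are known. The minimal polynomial is
  m_A(x) = Π_λ (x − λ)^{k_λ}
where k_λ is the size of the *largest* Jordan block for λ (equivalently, the smallest k with (A − λI)^k v = 0 for every generalised eigenvector v of λ).

  λ = 4: largest Jordan block has size 2, contributing (x − 4)^2

So m_A(x) = (x - 4)^2 = x^2 - 8*x + 16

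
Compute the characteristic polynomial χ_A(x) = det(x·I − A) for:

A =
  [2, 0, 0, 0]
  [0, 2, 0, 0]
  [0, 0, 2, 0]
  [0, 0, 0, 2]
x^4 - 8*x^3 + 24*x^2 - 32*x + 16

Expanding det(x·I − A) (e.g. by cofactor expansion or by noting that A is similar to its Jordan form J, which has the same characteristic polynomial as A) gives
  χ_A(x) = x^4 - 8*x^3 + 24*x^2 - 32*x + 16
which factors as (x - 2)^4. The eigenvalues (with algebraic multiplicities) are λ = 2 with multiplicity 4.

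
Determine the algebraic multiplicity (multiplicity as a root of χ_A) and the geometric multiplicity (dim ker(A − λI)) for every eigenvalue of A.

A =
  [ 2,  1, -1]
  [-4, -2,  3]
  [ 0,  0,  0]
λ = 0: alg = 3, geom = 1

Step 1 — factor the characteristic polynomial to read off the algebraic multiplicities:
  χ_A(x) = x^3

Step 2 — compute geometric multiplicities via the rank-nullity identity g(λ) = n − rank(A − λI):
  rank(A − (0)·I) = 2, so dim ker(A − (0)·I) = n − 2 = 1

Summary:
  λ = 0: algebraic multiplicity = 3, geometric multiplicity = 1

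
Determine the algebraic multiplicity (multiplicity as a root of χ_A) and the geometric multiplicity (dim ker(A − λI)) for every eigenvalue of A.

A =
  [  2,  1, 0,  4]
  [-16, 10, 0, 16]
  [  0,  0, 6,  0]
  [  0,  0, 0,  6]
λ = 6: alg = 4, geom = 3

Step 1 — factor the characteristic polynomial to read off the algebraic multiplicities:
  χ_A(x) = (x - 6)^4

Step 2 — compute geometric multiplicities via the rank-nullity identity g(λ) = n − rank(A − λI):
  rank(A − (6)·I) = 1, so dim ker(A − (6)·I) = n − 1 = 3

Summary:
  λ = 6: algebraic multiplicity = 4, geometric multiplicity = 3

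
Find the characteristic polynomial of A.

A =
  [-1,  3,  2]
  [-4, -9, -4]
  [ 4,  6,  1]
x^3 + 9*x^2 + 27*x + 27

Expanding det(x·I − A) (e.g. by cofactor expansion or by noting that A is similar to its Jordan form J, which has the same characteristic polynomial as A) gives
  χ_A(x) = x^3 + 9*x^2 + 27*x + 27
which factors as (x + 3)^3. The eigenvalues (with algebraic multiplicities) are λ = -3 with multiplicity 3.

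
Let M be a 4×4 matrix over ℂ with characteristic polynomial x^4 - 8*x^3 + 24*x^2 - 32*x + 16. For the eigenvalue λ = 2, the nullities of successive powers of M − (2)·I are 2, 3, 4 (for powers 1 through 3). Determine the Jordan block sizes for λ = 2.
Block sizes for λ = 2: [3, 1]

From the dimensions of kernels of powers, the number of Jordan blocks of size at least j is d_j − d_{j−1} where d_j = dim ker(N^j) (with d_0 = 0). Computing the differences gives [2, 1, 1].
The number of blocks of size exactly k is (#blocks of size ≥ k) − (#blocks of size ≥ k + 1), so the partition is: 1 block(s) of size 1, 1 block(s) of size 3.
In nonincreasing order the block sizes are [3, 1].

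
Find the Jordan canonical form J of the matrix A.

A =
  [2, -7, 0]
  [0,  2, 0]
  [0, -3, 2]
J_2(2) ⊕ J_1(2)

The characteristic polynomial is
  det(x·I − A) = x^3 - 6*x^2 + 12*x - 8 = (x - 2)^3

Eigenvalues and multiplicities (the geometric multiplicity of λ is n − rank(A − λI), which equals the number of Jordan blocks for λ):
  λ = 2: algebraic multiplicity = 3, geometric multiplicity = 2

Determining the block sizes for each eigenvalue:
  λ = 2: 2 blocks summing to 3 forces exactly one block of size 2 and the rest size 1 → block sizes [2, 1]

Assembling the blocks gives a Jordan form
J =
  [2, 1, 0]
  [0, 2, 0]
  [0, 0, 2]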